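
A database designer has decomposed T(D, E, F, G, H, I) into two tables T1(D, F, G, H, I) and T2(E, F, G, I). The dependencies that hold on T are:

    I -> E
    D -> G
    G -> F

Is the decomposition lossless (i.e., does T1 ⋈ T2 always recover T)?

Common attributes: T1 ∩ T2 = {F, G, I}.
Closure of {F, G, I}: I → E applies, adding E. So (F, G, I)⁺ = {E, F, G, I}.
This closure contains every attribute of T2, so T1 ∩ T2 → T2. The join is lossless.

Yes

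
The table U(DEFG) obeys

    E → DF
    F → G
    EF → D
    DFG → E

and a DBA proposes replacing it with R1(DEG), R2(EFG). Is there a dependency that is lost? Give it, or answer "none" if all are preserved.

DFG → E

Check DFG → E: no single fragment contains all of {DEFG}, and the restricted closure of {DFG} across the fragments never reaches {E}.
E → DF is preserved.
F → G is preserved.
EF → D is preserved.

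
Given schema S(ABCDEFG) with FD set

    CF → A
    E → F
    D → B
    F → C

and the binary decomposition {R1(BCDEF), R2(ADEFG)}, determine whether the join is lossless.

Yes

Common attributes: R1 ∩ R2 = {DEF}.
Closure of {DEF}: D → B applies, adding B; F → C applies, adding C; CF → A applies, adding A. So (DEF)⁺ = {ABCDEF}.
This closure contains every attribute of R1, so R1 ∩ R2 → R1. The join is lossless.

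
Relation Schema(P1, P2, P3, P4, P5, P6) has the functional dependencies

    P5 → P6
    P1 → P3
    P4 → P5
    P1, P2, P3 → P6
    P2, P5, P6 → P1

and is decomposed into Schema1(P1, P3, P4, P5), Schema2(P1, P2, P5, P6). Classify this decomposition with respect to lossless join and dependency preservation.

Lossless test: (P1, P5)⁺ = {P1, P3, P5, P6}, which is a superkey of neither fragment — lossy.
Dependency preservation: P1, P2, P3 → P6 is not contained in any single fragment, but the restricted closure of its left-hand side across the fragments still reaches the right-hand side; the remaining FDs each lie inside some fragment. All dependencies are preserved.

lossy but dependency-preserving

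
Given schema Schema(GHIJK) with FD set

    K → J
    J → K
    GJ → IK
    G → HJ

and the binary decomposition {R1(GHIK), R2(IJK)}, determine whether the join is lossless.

Yes

Common attributes: R1 ∩ R2 = {IK}.
Closure of {IK}: K → J applies, adding J. So (IK)⁺ = {IJK}.
This closure contains every attribute of R2, so R1 ∩ R2 → R2. The join is lossless.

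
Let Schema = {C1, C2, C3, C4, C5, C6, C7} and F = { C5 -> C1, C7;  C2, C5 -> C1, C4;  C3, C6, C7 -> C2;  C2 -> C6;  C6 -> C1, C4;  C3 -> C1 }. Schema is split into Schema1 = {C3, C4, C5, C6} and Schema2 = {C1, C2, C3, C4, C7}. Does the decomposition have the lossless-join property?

Common attributes: Schema1 ∩ Schema2 = {C3, C4}.
Closure of {C3, C4}: C3 → C1 applies, adding C1. So (C3, C4)⁺ = {C1, C3, C4}.
The closure contains neither all of Schema1 = {C3, C4, C5, C6} nor all of Schema2 = {C1, C2, C3, C4, C7}, so the common attributes are not a superkey of either fragment. The join is lossy.

No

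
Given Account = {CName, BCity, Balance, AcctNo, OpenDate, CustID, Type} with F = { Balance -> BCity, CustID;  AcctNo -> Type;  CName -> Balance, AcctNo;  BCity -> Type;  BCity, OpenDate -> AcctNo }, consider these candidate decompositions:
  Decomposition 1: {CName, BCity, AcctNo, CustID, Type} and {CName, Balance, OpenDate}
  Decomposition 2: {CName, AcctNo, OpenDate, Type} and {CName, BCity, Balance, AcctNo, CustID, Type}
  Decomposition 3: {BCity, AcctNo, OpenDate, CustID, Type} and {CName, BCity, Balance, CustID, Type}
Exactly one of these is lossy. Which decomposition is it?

Decomposition 3

Decomposition 1: common = {CName}, closure = {CName, BCity, Balance, AcctNo, CustID, Type} → lossless.
Decomposition 2: common = {CName, AcctNo, Type}, closure = {CName, BCity, Balance, AcctNo, CustID, Type} → lossless.
Decomposition 3: common = {BCity, CustID, Type}, closure = {BCity, CustID, Type} → lossy.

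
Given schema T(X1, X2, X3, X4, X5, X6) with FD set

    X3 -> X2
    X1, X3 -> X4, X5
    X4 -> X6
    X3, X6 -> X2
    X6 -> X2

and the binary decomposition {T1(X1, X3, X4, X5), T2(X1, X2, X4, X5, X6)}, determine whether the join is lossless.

Common attributes: T1 ∩ T2 = {X1, X4, X5}.
Closure of {X1, X4, X5}: X4 → X6 applies, adding X6; X6 → X2 applies, adding X2. So (X1, X4, X5)⁺ = {X1, X2, X4, X5, X6}.
This closure contains every attribute of T2, so T1 ∩ T2 → T2. The join is lossless.

Yes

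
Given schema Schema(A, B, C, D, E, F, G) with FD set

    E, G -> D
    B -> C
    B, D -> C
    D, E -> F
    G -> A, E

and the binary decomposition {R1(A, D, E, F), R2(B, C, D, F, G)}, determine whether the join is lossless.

No

Common attributes: R1 ∩ R2 = {D, F}.
No dependency enlarges {D, F}, so (D, F)⁺ = {D, F}.
The closure contains neither all of R1 = {A, D, E, F} nor all of R2 = {B, C, D, F, G}, so the common attributes are not a superkey of either fragment. The join is lossy.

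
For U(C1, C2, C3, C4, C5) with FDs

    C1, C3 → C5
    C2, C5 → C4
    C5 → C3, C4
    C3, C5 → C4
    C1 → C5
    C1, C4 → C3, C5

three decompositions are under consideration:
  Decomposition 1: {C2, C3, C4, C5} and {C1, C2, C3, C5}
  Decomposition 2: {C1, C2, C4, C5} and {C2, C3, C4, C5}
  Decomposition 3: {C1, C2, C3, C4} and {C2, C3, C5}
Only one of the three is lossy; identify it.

Decomposition 1: common = {C2, C3, C5}, closure = {C2, C3, C4, C5} → lossless.
Decomposition 2: common = {C2, C4, C5}, closure = {C2, C3, C4, C5} → lossless.
Decomposition 3: common = {C2, C3}, closure = {C2, C3} → lossy.

Decomposition 3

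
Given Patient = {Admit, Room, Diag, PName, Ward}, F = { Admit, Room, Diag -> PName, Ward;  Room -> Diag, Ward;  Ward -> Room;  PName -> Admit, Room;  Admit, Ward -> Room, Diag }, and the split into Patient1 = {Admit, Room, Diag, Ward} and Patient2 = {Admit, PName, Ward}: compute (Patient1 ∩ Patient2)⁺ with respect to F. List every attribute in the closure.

Admit, Room, Diag, PName, Ward

Patient1 ∩ Patient2 = {Admit, Ward}.
Ward → Room applies, adding Room
Admit, Ward → Room, Diag applies, adding Diag
Admit, Room, Diag → PName, Ward applies, adding PName
Closure: {Admit, Room, Diag, PName, Ward}.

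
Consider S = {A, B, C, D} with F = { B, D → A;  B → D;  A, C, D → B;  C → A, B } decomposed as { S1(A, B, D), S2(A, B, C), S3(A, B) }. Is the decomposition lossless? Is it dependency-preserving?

Lossless test (chase): Rows 1 and 2 agree on B; apply B→D and equate their D entries. Rows 1 and 3 agree on B; apply B→D and equate their D entries. Row 2 is now all distinguished symbols — the join is lossless.
Dependency preservation: A, C, D → B is not contained in any single fragment, but the restricted closure of its left-hand side across the fragments still reaches the right-hand side; the remaining FDs each lie inside some fragment. All dependencies are preserved.

lossless and dependency-preserving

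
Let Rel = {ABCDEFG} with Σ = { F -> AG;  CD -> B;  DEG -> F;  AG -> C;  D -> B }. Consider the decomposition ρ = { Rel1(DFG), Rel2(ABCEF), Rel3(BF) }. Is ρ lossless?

Chase test. Columns are ABCDEFG; row i has aⱼ where attribute j ∈ Reli, else bᵢⱼ.
Initial tableau (one row per fragment):
  row 1: b11 b12 b13 a4 b15 a6 a7
  row 2: a1 a2 a3 b24 a5 a6 b27
  row 3: b31 a2 b33 b34 b35 a6 b37
Rows 1 and 2 agree on F; apply F→AG and equate their AG entries.
Rows 1 and 3 agree on F; apply F→AG and equate their AG entries.
Rows 1 and 2 agree on AG; apply AG→C and equate their C entries.
Rows 1 and 3 agree on AG; apply AG→C and equate their C entries.
No row becomes fully distinguished — the join is lossy.

No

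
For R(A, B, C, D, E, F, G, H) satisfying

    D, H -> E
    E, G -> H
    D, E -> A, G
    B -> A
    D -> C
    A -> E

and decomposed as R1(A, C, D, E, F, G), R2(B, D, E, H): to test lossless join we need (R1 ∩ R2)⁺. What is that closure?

A, C, D, E, G, H

R1 ∩ R2 = {D, E}.
D, E → A, G applies, adding A, G
D → C applies, adding C
E, G → H applies, adding H
Closure: {A, C, D, E, G, H}.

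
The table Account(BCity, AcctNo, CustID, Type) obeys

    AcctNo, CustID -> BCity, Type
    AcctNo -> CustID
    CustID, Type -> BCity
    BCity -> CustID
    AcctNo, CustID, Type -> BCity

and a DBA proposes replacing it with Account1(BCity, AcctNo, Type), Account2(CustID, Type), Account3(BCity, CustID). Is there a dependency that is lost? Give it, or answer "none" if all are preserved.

Check CustID, Type → BCity: no single fragment contains all of {BCity, CustID, Type}, and the restricted closure of {CustID, Type} across the fragments never reaches {BCity}.
AcctNo, CustID → BCity, Type is preserved.
AcctNo → CustID is preserved.
BCity → CustID is preserved.
AcctNo, CustID, Type → BCity is preserved.

CustID, Type -> BCity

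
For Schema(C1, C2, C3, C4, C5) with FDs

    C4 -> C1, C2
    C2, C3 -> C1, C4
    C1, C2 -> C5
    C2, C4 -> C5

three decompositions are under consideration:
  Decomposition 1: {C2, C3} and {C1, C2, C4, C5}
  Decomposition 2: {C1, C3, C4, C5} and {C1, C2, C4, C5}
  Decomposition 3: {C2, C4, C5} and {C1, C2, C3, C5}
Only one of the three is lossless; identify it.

Decomposition 2

Decomposition 1: common = {C2}, closure = {C2} → lossy.
Decomposition 2: common = {C1, C4, C5}, closure = {C1, C2, C4, C5} → lossless.
Decomposition 3: common = {C2, C5}, closure = {C2, C5} → lossy.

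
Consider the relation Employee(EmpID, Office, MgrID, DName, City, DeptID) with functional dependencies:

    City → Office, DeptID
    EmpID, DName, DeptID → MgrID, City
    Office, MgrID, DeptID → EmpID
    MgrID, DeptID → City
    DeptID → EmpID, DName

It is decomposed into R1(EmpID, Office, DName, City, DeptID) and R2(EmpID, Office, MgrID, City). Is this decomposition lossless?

Common attributes: R1 ∩ R2 = {EmpID, Office, City}.
Closure of {EmpID, Office, City}: City → Office, DeptID applies, adding DeptID; DeptID → EmpID, DName applies, adding DName; EmpID, DName, DeptID → MgrID, City applies, adding MgrID. So (EmpID, Office, City)⁺ = {EmpID, Office, MgrID, DName, City, DeptID}.
This closure contains every attribute of R1, so R1 ∩ R2 → R1. The join is lossless.

Yes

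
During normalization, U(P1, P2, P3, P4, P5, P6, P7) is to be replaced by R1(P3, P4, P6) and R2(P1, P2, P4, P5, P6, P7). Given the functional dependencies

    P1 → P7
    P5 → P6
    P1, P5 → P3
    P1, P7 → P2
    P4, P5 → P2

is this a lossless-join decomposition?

No

Common attributes: R1 ∩ R2 = {P4, P6}.
No dependency enlarges {P4, P6}, so (P4, P6)⁺ = {P4, P6}.
The closure contains neither all of R1 = {P3, P4, P6} nor all of R2 = {P1, P2, P4, P5, P6, P7}, so the common attributes are not a superkey of either fragment. The join is lossy.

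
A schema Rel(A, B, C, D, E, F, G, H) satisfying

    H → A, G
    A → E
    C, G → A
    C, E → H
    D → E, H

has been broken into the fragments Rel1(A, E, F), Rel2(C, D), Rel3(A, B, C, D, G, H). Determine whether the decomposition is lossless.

Chase test. Columns are A, B, C, D, E, F, G, H; row i has aⱼ where attribute j ∈ Reli, else bᵢⱼ.
Initial tableau (one row per fragment):
  row 1: a1 b12 b13 b14 a5 a6 b17 b18
  row 2: b21 b22 a3 a4 b25 b26 b27 b28
  row 3: a1 a2 a3 a4 b35 b36 a7 a8
Rows 1 and 3 agree on A; apply A→E and equate their E entries.
Rows 2 and 3 agree on D; apply D→E, H and equate their E, H entries.
Rows 2 and 3 agree on H; apply H→A, G and equate their A, G entries.
No row becomes fully distinguished — the join is lossy.

No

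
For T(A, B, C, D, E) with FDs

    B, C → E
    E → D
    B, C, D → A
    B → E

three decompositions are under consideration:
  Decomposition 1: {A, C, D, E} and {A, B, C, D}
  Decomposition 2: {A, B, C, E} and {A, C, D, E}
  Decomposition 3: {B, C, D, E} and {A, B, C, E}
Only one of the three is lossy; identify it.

Decomposition 1: common = {A, C, D}, closure = {A, C, D} → lossy.
Decomposition 2: common = {A, C, E}, closure = {A, C, D, E} → lossless.
Decomposition 3: common = {B, C, E}, closure = {A, B, C, D, E} → lossless.

Decomposition 1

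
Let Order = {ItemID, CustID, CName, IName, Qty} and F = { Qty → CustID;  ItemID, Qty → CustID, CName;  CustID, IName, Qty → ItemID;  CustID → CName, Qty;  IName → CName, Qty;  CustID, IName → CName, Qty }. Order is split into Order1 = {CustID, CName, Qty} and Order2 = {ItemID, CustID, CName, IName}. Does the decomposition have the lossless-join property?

Common attributes: Order1 ∩ Order2 = {CustID, CName}.
Closure of {CustID, CName}: CustID → CName, Qty applies, adding Qty. So (CustID, CName)⁺ = {CustID, CName, Qty}.
This closure contains every attribute of Order1, so Order1 ∩ Order2 → Order1. The join is lossless.

Yes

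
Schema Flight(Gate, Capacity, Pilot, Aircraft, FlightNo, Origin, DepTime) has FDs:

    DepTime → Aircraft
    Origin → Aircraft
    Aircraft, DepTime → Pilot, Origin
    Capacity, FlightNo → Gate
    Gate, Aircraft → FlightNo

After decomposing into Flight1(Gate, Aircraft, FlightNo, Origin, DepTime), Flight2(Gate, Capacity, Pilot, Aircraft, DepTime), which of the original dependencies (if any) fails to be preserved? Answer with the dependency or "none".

Capacity, FlightNo → Gate

Check Capacity, FlightNo → Gate: no single fragment contains all of {Gate, Capacity, FlightNo}, and the restricted closure of {Capacity, FlightNo} across the fragments never reaches {Gate}.
DepTime → Aircraft is preserved.
Origin → Aircraft is preserved.
Aircraft, DepTime → Pilot, Origin is preserved.
Gate, Aircraft → FlightNo is preserved.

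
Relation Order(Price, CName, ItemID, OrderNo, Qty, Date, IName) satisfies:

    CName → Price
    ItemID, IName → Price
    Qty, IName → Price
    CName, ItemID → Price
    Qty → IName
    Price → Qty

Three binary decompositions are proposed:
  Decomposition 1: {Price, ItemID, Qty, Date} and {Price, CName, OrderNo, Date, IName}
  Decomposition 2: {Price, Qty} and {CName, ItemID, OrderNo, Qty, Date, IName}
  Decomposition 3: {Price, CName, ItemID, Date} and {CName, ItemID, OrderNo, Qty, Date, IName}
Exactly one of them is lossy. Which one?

Decomposition 1

Decomposition 1: common = {Price, Date}, closure = {Price, Qty, Date, IName} → lossy.
Decomposition 2: common = {Qty}, closure = {Price, Qty, IName} → lossless.
Decomposition 3: common = {CName, ItemID, Date}, closure = {Price, CName, ItemID, Qty, Date, IName} → lossless.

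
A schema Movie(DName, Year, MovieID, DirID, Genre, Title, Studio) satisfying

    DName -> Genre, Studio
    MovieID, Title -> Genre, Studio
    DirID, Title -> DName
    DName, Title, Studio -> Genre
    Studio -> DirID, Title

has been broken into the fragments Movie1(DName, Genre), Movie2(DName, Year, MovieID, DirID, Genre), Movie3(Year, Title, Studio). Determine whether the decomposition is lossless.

Chase test. Columns are DName, Year, MovieID, DirID, Genre, Title, Studio; row i has aⱼ where attribute j ∈ Moviei, else bᵢⱼ.
Initial tableau (one row per fragment):
  row 1: a1 b12 b13 b14 a5 b16 b17
  row 2: a1 a2 a3 a4 a5 b26 b27
  row 3: b31 a2 b33 b34 b35 a6 a7
Rows 1 and 2 agree on DName; apply DName→Genre, Studio and equate their Genre, Studio entries.
Rows 1 and 2 agree on Studio; apply Studio→DirID, Title and equate their DirID, Title entries.
No row becomes fully distinguished — the join is lossy.

No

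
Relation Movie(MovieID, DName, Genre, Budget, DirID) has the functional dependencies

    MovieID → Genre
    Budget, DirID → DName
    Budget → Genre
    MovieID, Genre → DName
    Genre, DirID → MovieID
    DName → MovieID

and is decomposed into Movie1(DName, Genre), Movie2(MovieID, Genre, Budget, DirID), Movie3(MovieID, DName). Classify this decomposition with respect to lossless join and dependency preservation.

Lossless test (chase): Rows 2 and 3 agree on MovieID; apply MovieID→Genre and equate their Genre entries. Rows 2 and 3 agree on MovieID, Genre; apply MovieID, Genre→DName and equate their DName entries. Rows 1 and 2 agree on DName; apply DName→MovieID and equate their MovieID entries. Row 2 is now all distinguished symbols — the join is lossless.
Dependency preservation: Budget, DirID → DName; MovieID, Genre → DName are not contained in any single fragment, but the restricted closure of each left-hand side across the fragments still reaches the right-hand side; the remaining FDs each lie inside some fragment. All dependencies are preserved.

lossless and dependency-preserving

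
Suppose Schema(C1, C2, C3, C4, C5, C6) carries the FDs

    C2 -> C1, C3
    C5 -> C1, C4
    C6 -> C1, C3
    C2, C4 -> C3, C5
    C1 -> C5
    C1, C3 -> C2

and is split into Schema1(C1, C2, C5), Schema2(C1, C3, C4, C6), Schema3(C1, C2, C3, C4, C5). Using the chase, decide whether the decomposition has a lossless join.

Yes

Chase test. Columns are C1, C2, C3, C4, C5, C6; row i has aⱼ where attribute j ∈ Schemai, else bᵢⱼ.
Initial tableau (one row per fragment):
  row 1: a1 a2 b13 b14 a5 b16
  row 2: a1 b22 a3 a4 b25 a6
  row 3: a1 a2 a3 a4 a5 b36
Rows 1 and 3 agree on C2; apply C2→C1, C3 and equate their C1, C3 entries.
Rows 1 and 3 agree on C5; apply C5→C1, C4 and equate their C1, C4 entries.
Rows 1 and 2 agree on C1; apply C1→C5 and equate their C5 entries.
Rows 1 and 2 agree on C1, C3; apply C1, C3→C2 and equate their C2 entries.
Row 2 is now all distinguished symbols — the join is lossless.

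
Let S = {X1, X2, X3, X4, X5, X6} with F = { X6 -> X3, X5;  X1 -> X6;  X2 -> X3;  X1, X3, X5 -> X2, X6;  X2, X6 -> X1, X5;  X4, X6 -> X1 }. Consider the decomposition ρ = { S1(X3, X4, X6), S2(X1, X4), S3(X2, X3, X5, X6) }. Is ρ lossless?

No

Chase test. Columns are X1, X2, X3, X4, X5, X6; row i has aⱼ where attribute j ∈ Si, else bᵢⱼ.
Initial tableau (one row per fragment):
  row 1: b11 b12 a3 a4 b15 a6
  row 2: a1 b22 b23 a4 b25 b26
  row 3: b31 a2 a3 b34 a5 a6
Rows 1 and 3 agree on X6; apply X6→X3, X5 and equate their X3, X5 entries.
No row becomes fully distinguished — the join is lossy.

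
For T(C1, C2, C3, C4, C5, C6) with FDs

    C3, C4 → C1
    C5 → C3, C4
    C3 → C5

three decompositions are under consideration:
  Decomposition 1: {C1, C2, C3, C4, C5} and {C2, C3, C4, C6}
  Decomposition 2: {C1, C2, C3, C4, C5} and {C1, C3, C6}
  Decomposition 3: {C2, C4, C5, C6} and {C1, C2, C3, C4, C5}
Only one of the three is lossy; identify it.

Decomposition 2

Decomposition 1: common = {C2, C3, C4}, closure = {C1, C2, C3, C4, C5} → lossless.
Decomposition 2: common = {C1, C3}, closure = {C1, C3, C4, C5} → lossy.
Decomposition 3: common = {C2, C4, C5}, closure = {C1, C2, C3, C4, C5} → lossless.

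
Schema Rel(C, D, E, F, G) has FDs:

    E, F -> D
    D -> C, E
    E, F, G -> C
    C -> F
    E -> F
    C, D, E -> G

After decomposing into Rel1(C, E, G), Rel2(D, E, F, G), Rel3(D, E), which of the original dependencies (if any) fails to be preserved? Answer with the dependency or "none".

C -> F

Check C → F: no single fragment contains all of {C, F}, and the restricted closure of {C} across the fragments never reaches {F}.
E, F → D is preserved.
D → C, E is preserved.
E, F, G → C is preserved.
E → F is preserved.
C, D, E → G is preserved.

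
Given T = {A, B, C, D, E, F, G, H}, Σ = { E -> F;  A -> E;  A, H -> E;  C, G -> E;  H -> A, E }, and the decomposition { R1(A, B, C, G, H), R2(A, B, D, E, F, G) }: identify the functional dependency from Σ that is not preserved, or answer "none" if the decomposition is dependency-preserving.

C, G -> E

Check C, G → E: no single fragment contains all of {C, E, G}, and the restricted closure of {C, G} across the fragments never reaches {E}.
E → F is preserved.
A → E is preserved.
A, H → E is preserved.
H → A, E is preserved.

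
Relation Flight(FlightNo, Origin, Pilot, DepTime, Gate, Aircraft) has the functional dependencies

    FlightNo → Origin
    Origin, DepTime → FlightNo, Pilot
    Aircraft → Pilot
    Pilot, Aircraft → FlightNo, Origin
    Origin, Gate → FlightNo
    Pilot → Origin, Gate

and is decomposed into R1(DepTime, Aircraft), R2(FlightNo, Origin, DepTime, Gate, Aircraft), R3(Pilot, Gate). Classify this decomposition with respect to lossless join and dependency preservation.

Lossless test (chase): Rows 1 and 2 agree on Aircraft; apply Aircraft→Pilot and equate their Pilot entries. Rows 1 and 2 agree on Pilot, Aircraft; apply Pilot, Aircraft→FlightNo, Origin and equate their FlightNo, Origin entries. Rows 1 and 2 agree on Pilot; apply Pilot→Origin, Gate and equate their Origin, Gate entries. No row becomes fully distinguished — the join is lossy.
Dependency preservation: the restricted closure of {Origin, DepTime} across the fragments never reaches {FlightNo, Pilot}, so Origin, DepTime → FlightNo, Pilot cannot be enforced without a join — not preserved.

lossy and not dependency-preserving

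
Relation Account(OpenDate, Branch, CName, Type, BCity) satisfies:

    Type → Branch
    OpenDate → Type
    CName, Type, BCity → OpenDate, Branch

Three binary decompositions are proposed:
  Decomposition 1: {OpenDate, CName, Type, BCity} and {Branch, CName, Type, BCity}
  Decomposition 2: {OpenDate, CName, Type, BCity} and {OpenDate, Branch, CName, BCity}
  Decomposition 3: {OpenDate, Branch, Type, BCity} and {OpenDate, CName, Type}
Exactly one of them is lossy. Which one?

Decomposition 3

Decomposition 1: common = {CName, Type, BCity}, closure = {OpenDate, Branch, CName, Type, BCity} → lossless.
Decomposition 2: common = {OpenDate, CName, BCity}, closure = {OpenDate, Branch, CName, Type, BCity} → lossless.
Decomposition 3: common = {OpenDate, Type}, closure = {OpenDate, Branch, Type} → lossy.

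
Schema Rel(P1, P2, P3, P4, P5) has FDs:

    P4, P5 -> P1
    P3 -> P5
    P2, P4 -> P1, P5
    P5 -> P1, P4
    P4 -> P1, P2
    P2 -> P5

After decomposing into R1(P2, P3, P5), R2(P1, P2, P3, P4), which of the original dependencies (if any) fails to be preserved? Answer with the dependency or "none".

none

P4, P5 → P1: restricted closure across fragments reaches P1.
P3 → P5 lies within R1.
P2, P4 → P1, P5: restricted closure across fragments reaches P1, P5.
P5 → P1, P4: restricted closure across fragments reaches P1, P4.
P4 → P1, P2 lies within R2.
P2 → P5 lies within R1.
Every dependency is enforceable on the fragments, so the decomposition is dependency-preserving.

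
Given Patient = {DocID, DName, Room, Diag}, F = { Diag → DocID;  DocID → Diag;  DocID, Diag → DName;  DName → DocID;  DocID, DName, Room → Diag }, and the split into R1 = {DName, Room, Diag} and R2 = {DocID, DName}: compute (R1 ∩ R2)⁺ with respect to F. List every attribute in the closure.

DocID, DName, Diag

R1 ∩ R2 = {DName}.
DName → DocID applies, adding DocID
DocID → Diag applies, adding Diag
Closure: {DocID, DName, Diag}.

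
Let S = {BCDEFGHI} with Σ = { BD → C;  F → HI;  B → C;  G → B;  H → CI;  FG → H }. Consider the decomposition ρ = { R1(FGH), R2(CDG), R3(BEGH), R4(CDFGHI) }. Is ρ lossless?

Chase test. Columns are BCDEFGHI; row i has aⱼ where attribute j ∈ Ri, else bᵢⱼ.
Initial tableau (one row per fragment):
  row 1: b11 b12 b13 b14 a5 a6 a7 b18
  row 2: b21 a2 a3 b24 b25 a6 b27 b28
  row 3: a1 b32 b33 a4 b35 a6 a7 b38
  row 4: b41 a2 a3 b44 a5 a6 a7 a8
Rows 1 and 4 agree on F; apply F→HI and equate their HI entries.
Rows 1 and 2 agree on G; apply G→B and equate their B entries.
Rows 1 and 3 agree on G; apply G→B and equate their B entries.
Rows 1 and 4 agree on G; apply G→B and equate their B entries.
Rows 1 and 3 agree on H; apply H→CI and equate their CI entries.
Rows 1 and 4 agree on H; apply H→CI and equate their CI entries.
No row becomes fully distinguished — the join is lossy.

No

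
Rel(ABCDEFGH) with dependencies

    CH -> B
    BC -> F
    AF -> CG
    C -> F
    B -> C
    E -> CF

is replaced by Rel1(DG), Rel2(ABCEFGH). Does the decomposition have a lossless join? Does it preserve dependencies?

lossy but dependency-preserving

Lossless test: (G)⁺ = {G}, which is a superkey of neither fragment — lossy.
Dependency preservation: every FD's attributes lie within a single fragment, so each can be enforced locally — preserved.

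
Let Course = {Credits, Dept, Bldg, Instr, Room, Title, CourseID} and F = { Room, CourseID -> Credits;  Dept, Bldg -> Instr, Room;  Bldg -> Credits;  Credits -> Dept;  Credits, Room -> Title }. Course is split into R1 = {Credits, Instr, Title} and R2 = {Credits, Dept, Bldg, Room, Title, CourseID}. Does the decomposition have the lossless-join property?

No

Common attributes: R1 ∩ R2 = {Credits, Title}.
Closure of {Credits, Title}: Credits → Dept applies, adding Dept. So (Credits, Title)⁺ = {Credits, Dept, Title}.
The closure contains neither all of R1 = {Credits, Instr, Title} nor all of R2 = {Credits, Dept, Bldg, Room, Title, CourseID}, so the common attributes are not a superkey of either fragment. The join is lossy.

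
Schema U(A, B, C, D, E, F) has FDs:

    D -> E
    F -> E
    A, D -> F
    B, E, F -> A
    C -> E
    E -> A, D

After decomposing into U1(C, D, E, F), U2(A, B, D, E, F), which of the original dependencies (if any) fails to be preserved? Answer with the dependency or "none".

none

D → E lies within U1.
F → E lies within U1.
A, D → F lies within U2.
B, E, F → A lies within U2.
C → E lies within U1.
E → A, D lies within U2.
Every dependency is enforceable on the fragments, so the decomposition is dependency-preserving.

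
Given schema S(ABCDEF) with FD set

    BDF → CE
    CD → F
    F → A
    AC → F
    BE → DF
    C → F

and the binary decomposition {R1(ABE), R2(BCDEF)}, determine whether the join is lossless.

Common attributes: R1 ∩ R2 = {BE}.
Closure of {BE}: BE → DF applies, adding DF; BDF → CE applies, adding C; F → A applies, adding A. So (BE)⁺ = {ABCDEF}.
This closure contains every attribute of R1, so R1 ∩ R2 → R1. The join is lossless.

Yes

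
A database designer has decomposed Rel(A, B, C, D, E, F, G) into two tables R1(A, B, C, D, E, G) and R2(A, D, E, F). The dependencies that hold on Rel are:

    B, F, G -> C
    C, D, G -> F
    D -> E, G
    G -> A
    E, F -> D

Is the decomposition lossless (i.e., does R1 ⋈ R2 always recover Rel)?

Common attributes: R1 ∩ R2 = {A, D, E}.
Closure of {A, D, E}: D → E, G applies, adding G. So (A, D, E)⁺ = {A, D, E, G}.
The closure contains neither all of R1 = {A, B, C, D, E, G} nor all of R2 = {A, D, E, F}, so the common attributes are not a superkey of either fragment. The join is lossy.

No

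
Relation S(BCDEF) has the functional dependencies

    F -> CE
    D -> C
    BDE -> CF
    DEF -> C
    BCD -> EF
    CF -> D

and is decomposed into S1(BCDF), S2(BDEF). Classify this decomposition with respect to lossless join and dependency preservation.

lossless and dependency-preserving

Lossless test: (BDF)⁺ = {BCDEF}, which contains all of one fragment — lossless.
Dependency preservation: F → CE; BDE → CF; DEF → C; BCD → EF are not contained in any single fragment, but the restricted closure of each left-hand side across the fragments still reaches the right-hand side; the remaining FDs each lie inside some fragment. All dependencies are preserved.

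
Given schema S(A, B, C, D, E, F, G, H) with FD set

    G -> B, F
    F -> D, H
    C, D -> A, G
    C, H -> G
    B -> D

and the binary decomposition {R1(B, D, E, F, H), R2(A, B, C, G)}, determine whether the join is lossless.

No

Common attributes: R1 ∩ R2 = {B}.
Closure of {B}: B → D applies, adding D. So (B)⁺ = {B, D}.
The closure contains neither all of R1 = {B, D, E, F, H} nor all of R2 = {A, B, C, G}, so the common attributes are not a superkey of either fragment. The join is lossy.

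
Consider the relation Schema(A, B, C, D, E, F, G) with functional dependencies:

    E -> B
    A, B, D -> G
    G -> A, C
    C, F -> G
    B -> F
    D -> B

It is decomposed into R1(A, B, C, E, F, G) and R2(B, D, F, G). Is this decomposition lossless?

No

Common attributes: R1 ∩ R2 = {B, F, G}.
Closure of {B, F, G}: G → A, C applies, adding A, C. So (B, F, G)⁺ = {A, B, C, F, G}.
The closure contains neither all of R1 = {A, B, C, E, F, G} nor all of R2 = {B, D, F, G}, so the common attributes are not a superkey of either fragment. The join is lossy.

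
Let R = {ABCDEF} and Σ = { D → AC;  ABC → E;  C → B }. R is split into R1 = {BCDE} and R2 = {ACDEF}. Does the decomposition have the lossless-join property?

Yes

Common attributes: R1 ∩ R2 = {CDE}.
Closure of {CDE}: D → AC applies, adding A; C → B applies, adding B. So (CDE)⁺ = {ABCDE}.
This closure contains every attribute of R1, so R1 ∩ R2 → R1. The join is lossless.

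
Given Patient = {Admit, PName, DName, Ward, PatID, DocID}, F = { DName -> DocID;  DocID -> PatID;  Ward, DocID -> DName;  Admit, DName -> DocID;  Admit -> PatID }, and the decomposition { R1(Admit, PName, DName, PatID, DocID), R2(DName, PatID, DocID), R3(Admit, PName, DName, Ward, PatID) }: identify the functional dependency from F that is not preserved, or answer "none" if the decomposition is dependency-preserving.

Check Ward, DocID → DName: no single fragment contains all of {DName, Ward, DocID}, and the restricted closure of {Ward, DocID} across the fragments never reaches {DName}.
DName → DocID is preserved.
DocID → PatID is preserved.
Admit, DName → DocID is preserved.
Admit → PatID is preserved.

Ward, DocID -> DName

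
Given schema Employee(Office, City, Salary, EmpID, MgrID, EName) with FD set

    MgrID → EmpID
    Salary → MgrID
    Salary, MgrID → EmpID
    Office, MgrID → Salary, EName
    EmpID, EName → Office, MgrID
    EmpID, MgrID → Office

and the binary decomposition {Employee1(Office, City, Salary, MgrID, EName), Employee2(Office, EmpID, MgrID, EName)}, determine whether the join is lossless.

Yes

Common attributes: Employee1 ∩ Employee2 = {Office, MgrID, EName}.
Closure of {Office, MgrID, EName}: MgrID → EmpID applies, adding EmpID; Office, MgrID → Salary, EName applies, adding Salary. So (Office, MgrID, EName)⁺ = {Office, Salary, EmpID, MgrID, EName}.
This closure contains every attribute of Employee2, so Employee1 ∩ Employee2 → Employee2. The join is lossless.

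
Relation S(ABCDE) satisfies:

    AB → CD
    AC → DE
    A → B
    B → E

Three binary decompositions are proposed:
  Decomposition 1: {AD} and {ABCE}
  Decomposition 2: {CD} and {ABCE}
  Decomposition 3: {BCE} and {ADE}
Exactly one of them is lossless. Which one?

Decomposition 1

Decomposition 1: common = {A}, closure = {ABCDE} → lossless.
Decomposition 2: common = {C}, closure = {C} → lossy.
Decomposition 3: common = {E}, closure = {E} → lossy.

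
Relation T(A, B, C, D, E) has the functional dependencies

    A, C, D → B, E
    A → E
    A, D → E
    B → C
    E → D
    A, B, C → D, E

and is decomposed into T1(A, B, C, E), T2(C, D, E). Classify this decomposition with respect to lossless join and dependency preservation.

lossless and dependency-preserving

Lossless test: (C, E)⁺ = {C, D, E}, which contains all of one fragment — lossless.
Dependency preservation: A, C, D → B, E; A, D → E; A, B, C → D, E are not contained in any single fragment, but the restricted closure of each left-hand side across the fragments still reaches the right-hand side; the remaining FDs each lie inside some fragment. All dependencies are preserved.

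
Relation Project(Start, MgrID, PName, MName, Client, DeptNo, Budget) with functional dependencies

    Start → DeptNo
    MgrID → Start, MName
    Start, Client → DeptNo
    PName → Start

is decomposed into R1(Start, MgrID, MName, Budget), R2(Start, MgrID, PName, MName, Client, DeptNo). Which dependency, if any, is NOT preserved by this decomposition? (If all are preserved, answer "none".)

Start → DeptNo lies within R2.
MgrID → Start, MName lies within R1.
Start, Client → DeptNo lies within R2.
PName → Start lies within R2.
Every dependency is enforceable on the fragments, so the decomposition is dependency-preserving.

none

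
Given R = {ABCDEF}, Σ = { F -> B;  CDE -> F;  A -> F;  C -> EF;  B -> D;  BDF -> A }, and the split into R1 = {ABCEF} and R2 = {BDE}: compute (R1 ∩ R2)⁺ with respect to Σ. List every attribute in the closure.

BDE

R1 ∩ R2 = {BE}.
B → D applies, adding D
Closure: {BDE}.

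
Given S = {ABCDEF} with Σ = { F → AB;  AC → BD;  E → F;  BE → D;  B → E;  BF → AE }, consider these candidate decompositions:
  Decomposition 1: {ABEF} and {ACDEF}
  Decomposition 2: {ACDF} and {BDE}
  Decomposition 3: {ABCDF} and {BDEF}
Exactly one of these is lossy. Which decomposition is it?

Decomposition 2

Decomposition 1: common = {AEF}, closure = {ABDEF} → lossless.
Decomposition 2: common = {D}, closure = {D} → lossy.
Decomposition 3: common = {BDF}, closure = {ABDEF} → lossless.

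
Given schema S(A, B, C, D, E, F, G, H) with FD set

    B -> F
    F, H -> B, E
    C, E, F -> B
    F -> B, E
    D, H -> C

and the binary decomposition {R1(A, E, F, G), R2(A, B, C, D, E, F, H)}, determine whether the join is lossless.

No

Common attributes: R1 ∩ R2 = {A, E, F}.
Closure of {A, E, F}: F → B, E applies, adding B. So (A, E, F)⁺ = {A, B, E, F}.
The closure contains neither all of R1 = {A, E, F, G} nor all of R2 = {A, B, C, D, E, F, H}, so the common attributes are not a superkey of either fragment. The join is lossy.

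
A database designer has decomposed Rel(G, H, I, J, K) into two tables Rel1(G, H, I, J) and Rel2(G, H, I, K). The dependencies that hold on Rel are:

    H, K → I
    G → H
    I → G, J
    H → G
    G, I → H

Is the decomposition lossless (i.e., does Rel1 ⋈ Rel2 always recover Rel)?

Yes

Common attributes: Rel1 ∩ Rel2 = {G, H, I}.
Closure of {G, H, I}: I → G, J applies, adding J. So (G, H, I)⁺ = {G, H, I, J}.
This closure contains every attribute of Rel1, so Rel1 ∩ Rel2 → Rel1. The join is lossless.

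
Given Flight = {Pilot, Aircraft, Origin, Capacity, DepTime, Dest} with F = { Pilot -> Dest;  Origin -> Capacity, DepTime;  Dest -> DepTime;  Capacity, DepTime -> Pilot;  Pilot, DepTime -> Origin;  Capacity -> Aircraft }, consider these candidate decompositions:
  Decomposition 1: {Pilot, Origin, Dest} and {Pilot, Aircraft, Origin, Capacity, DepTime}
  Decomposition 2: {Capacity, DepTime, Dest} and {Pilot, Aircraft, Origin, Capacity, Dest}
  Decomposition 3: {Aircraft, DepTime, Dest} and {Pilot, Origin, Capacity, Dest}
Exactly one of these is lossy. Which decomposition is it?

Decomposition 3

Decomposition 1: common = {Pilot, Origin}, closure = {Pilot, Aircraft, Origin, Capacity, DepTime, Dest} → lossless.
Decomposition 2: common = {Capacity, Dest}, closure = {Pilot, Aircraft, Origin, Capacity, DepTime, Dest} → lossless.
Decomposition 3: common = {Dest}, closure = {DepTime, Dest} → lossy.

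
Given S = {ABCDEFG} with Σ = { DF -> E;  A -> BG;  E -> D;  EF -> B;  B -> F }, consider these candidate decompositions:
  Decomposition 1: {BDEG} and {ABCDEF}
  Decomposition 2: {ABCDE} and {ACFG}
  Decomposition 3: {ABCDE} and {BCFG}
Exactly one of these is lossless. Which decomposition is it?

Decomposition 1: common = {BDE}, closure = {BDEF} → lossy.
Decomposition 2: common = {AC}, closure = {ABCFG} → lossless.
Decomposition 3: common = {BC}, closure = {BCF} → lossy.

Decomposition 2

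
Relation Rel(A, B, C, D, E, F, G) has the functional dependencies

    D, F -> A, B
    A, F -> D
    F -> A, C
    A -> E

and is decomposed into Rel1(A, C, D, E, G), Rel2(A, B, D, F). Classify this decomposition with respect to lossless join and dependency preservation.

Lossless test: (A, D)⁺ = {A, D, E}, which is a superkey of neither fragment — lossy.
Dependency preservation: the restricted closure of {F} across the fragments never reaches {A, C}, so F → A, C cannot be enforced without a join — not preserved.

lossy and not dependency-preserving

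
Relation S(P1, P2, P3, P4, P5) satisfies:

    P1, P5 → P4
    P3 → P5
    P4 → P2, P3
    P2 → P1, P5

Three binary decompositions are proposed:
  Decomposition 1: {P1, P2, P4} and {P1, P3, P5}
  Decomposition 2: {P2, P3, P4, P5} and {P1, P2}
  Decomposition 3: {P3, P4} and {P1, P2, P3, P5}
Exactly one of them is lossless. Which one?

Decomposition 1: common = {P1}, closure = {P1} → lossy.
Decomposition 2: common = {P2}, closure = {P1, P2, P3, P4, P5} → lossless.
Decomposition 3: common = {P3}, closure = {P3, P5} → lossy.

Decomposition 2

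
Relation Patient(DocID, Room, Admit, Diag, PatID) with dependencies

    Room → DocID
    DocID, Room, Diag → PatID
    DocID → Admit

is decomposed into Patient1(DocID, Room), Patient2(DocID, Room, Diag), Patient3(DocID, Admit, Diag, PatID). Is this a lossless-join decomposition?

Chase test. Columns are DocID, Room, Admit, Diag, PatID; row i has aⱼ where attribute j ∈ Patienti, else bᵢⱼ.
Initial tableau (one row per fragment):
  row 1: a1 a2 b13 b14 b15
  row 2: a1 a2 b23 a4 b25
  row 3: a1 b32 a3 a4 a5
Rows 1 and 2 agree on DocID; apply DocID→Admit and equate their Admit entries.
Rows 1 and 3 agree on DocID; apply DocID→Admit and equate their Admit entries.
No row becomes fully distinguished — the join is lossy.

No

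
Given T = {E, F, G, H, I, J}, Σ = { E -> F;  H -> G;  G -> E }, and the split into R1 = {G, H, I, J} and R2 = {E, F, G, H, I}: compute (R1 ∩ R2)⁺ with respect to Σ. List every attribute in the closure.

R1 ∩ R2 = {G, H, I}.
G → E applies, adding E
E → F applies, adding F
Closure: {E, F, G, H, I}.

E, F, G, H, I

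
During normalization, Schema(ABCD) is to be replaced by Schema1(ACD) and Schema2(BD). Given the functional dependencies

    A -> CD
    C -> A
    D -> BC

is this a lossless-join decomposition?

Yes

Common attributes: Schema1 ∩ Schema2 = {D}.
Closure of {D}: D → BC applies, adding BC; C → A applies, adding A. So (D)⁺ = {ABCD}.
This closure contains every attribute of Schema1, so Schema1 ∩ Schema2 → Schema1. The join is lossless.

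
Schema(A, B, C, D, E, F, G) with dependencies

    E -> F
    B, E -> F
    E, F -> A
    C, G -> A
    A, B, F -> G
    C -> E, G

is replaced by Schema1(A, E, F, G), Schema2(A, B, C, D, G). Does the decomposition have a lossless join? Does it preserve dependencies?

Lossless test: (A, G)⁺ = {A, G}, which is a superkey of neither fragment — lossy.
Dependency preservation: the restricted closure of {A, B, F} across the fragments never reaches {G}, so A, B, F → G cannot be enforced without a join — not preserved.

lossy and not dependency-preserving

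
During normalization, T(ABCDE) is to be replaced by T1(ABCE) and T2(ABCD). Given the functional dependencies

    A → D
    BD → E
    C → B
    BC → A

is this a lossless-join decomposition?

Common attributes: T1 ∩ T2 = {ABC}.
Closure of {ABC}: A → D applies, adding D; BD → E applies, adding E. So (ABC)⁺ = {ABCDE}.
This closure contains every attribute of T1, so T1 ∩ T2 → T1. The join is lossless.

Yes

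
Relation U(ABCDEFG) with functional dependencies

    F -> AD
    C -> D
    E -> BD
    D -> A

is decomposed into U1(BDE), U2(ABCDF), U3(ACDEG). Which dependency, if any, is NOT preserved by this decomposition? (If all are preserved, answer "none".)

none

F → AD lies within U2.
C → D lies within U2.
E → BD lies within U1.
D → A lies within U2.
Every dependency is enforceable on the fragments, so the decomposition is dependency-preserving.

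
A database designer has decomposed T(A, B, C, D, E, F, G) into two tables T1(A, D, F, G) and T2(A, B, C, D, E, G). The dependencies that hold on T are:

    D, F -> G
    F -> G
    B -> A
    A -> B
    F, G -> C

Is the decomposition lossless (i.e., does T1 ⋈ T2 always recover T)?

Common attributes: T1 ∩ T2 = {A, D, G}.
Closure of {A, D, G}: A → B applies, adding B. So (A, D, G)⁺ = {A, B, D, G}.
The closure contains neither all of T1 = {A, D, F, G} nor all of T2 = {A, B, C, D, E, G}, so the common attributes are not a superkey of either fragment. The join is lossy.

No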